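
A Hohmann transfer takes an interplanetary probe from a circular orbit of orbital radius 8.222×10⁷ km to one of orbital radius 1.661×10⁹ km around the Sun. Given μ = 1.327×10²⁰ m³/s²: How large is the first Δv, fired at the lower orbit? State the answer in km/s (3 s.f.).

r₁ = 8.222×10⁷ km = 8.222×10¹⁰ m.
r₂ = 1.661×10⁹ km = 1.661×10¹² m.
Transfer ellipse a_t = (r₁ + r₂)/2 = 8.716×10¹¹ m.
At r₁: circular v_c1 = √(μ/r₁) = 40170 m/s; transfer-perihelion v_p = √[μ(2/r₁ − 1/a_t)] = 55460 m/s.
Δv₁ = v_p − v_c1 = 15280 m/s.
= 15.28 km/s.

Δv ≈ 15.3 km/s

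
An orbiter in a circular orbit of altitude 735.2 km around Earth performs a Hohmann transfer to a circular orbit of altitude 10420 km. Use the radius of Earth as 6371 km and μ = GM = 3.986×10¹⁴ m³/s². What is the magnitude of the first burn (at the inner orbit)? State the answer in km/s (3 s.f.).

Δv ≈ 1.39 km/s

r₁ = 6371 + 735.2 = 7106.2 km = 7.1062×10⁶ m.
r₂ = 6371 + 10420 = 16791 km = 1.6791×10⁷ m.
Transfer ellipse a_t = (r₁ + r₂)/2 = 1.195×10⁷ m.
At r₁: circular v_c1 = √(μ/r₁) = 7489 m/s; transfer-perigee v_p = √[μ(2/r₁ − 1/a_t)] = 8878 m/s.
Δv₁ = v_p − v_c1 = 1389 m/s.
= 1.389 km/s.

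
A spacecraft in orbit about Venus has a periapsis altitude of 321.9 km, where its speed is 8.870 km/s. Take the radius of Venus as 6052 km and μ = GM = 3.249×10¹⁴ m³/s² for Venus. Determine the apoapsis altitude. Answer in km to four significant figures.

apoapsis altitude ≈ 15500 km

r_p = 6052 + 321.9 = 6373.9 km = 6.374×10⁶ m.
Specific energy ε = v²/2 − μ/r = -1.164×10⁷ J/kg, so a = −μ/(2ε) = 1.396×10⁷ m.
The apsides satisfy r_p + r_a = 2a, so the apoapsis radius is 2a − r_p = 2.155×10⁷ m = 21550 km.
Apoapsis altitude = 21550 − 6052 = 15498 km.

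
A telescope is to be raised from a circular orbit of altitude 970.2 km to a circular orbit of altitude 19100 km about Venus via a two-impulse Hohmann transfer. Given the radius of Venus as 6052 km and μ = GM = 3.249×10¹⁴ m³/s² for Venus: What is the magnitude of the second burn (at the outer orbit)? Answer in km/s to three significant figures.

Δv ≈ 1.22 km/s

r₁ = 6052 + 970.2 = 7022.2 km = 7.0222×10⁶ m.
r₂ = 6052 + 19100 = 25152 km = 2.5152×10⁷ m.
Transfer ellipse a_t = (r₁ + r₂)/2 = 1.609×10⁷ m.
At r₁: circular v_c1 = √(μ/r₁) = 6802 m/s; transfer-periapsis v_p = √[μ(2/r₁ − 1/a_t)] = 8505 m/s.
At r₂: circular v_c2 = √(μ/r₂) = 3594 m/s; transfer-apoapsis v_a = √[μ(2/r₂ − 1/a_t)] = 2375 m/s.
Δv₂ = v_c2 − v_a = 1220 m/s.
= 1.220 km/s.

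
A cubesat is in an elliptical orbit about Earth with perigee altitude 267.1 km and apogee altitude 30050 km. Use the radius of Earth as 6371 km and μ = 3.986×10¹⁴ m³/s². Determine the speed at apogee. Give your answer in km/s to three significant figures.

v ≈ 1.84 km/s

r_p = 6371 + 267.1 = 6638.1 km = 6.6381×10⁶ m.
r_a = 6371 + 30050 = 36421 km = 3.6421×10⁷ m.
Semi-major axis a = (r_p + r_a)/2 = 21530 km = 2.153×10⁷ m.
Vis-viva: v² = μ(2/r − 1/a) = 3.986×10¹⁴ × (5.491×10⁻⁸ − 4.645×10⁻⁸) = 3.374×10⁶ m²/s².
v = 1837 m/s = 1.837 km/s.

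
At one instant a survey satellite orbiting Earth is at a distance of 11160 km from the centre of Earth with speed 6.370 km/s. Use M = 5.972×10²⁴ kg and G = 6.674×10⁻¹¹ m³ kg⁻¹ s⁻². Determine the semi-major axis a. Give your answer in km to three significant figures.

μ = GM = 6.674×10⁻¹¹ × 5.972×10²⁴ = 3.986×10¹⁴ m³/s².
r = 1.116×10⁷ m.
Vis-viva rearranged: 1/a = 2/r − v²/μ = 1.792×10⁻⁷ − 1.018×10⁻⁷ = 7.741×10⁻⁸ m⁻¹.
a = 1.292×10⁷ m = 12919 km.

a ≈ 12900 km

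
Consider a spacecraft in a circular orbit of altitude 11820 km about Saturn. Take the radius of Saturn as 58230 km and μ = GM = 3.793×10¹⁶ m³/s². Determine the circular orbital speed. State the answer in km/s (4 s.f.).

r = 58230 + 11820 = 70050 km = 7.0050×10⁷ m.
For a circular orbit v = √(μ/r) = √(3.793×10¹⁶ / 7.005×10⁷) = √(5.415×10⁸) = 23270 m/s.
That is 23.27 km/s.

v ≈ 23.27 km/s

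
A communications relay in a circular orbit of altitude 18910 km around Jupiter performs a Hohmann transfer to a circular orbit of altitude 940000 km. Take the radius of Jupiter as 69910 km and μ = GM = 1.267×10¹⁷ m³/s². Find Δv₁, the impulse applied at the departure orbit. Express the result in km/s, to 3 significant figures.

r₁ = 69910 + 18910 = 88820 km = 8.8820×10⁷ m.
r₂ = 69910 + 940000 = 1009900 km = 1.0099×10⁹ m.
Transfer ellipse a_t = (r₁ + r₂)/2 = 5.494×10⁸ m.
At r₁: circular v_c1 = √(μ/r₁) = 37770 m/s; transfer-perijove v_p = √[μ(2/r₁ − 1/a_t)] = 51210 m/s.
Δv₁ = v_p − v_c1 = 13440 m/s.
= 13.44 km/s.

Δv ≈ 13.4 km/s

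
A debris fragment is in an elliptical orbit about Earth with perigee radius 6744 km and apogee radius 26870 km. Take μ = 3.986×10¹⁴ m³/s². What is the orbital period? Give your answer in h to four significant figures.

T ≈ 6.023 h

Semi-major axis a = (r_p + r_a)/2 = (6744.0 + 26870)/2 = 16807 km = 1.681×10⁷ m.
By Kepler's third law T = 2π√(a³/μ) = 2π × 3.451×10³ = 2.168×10⁴ s.
= 6.023 h.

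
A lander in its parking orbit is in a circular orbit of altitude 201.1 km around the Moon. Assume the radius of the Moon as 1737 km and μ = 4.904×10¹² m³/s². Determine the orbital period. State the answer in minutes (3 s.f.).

T ≈ 128 minutes

r = 1737 + 201.1 = 1938.1 km = 1.9381×10⁶ m.
Kepler's third law: T = 2π√(r³/μ) = 2π√((1.938×10⁶)³ / 4.904×10¹²).
r³/μ = 1.484×10⁶ s², so T = 2π × 1.218×10³ = 7.655×10³ s.
Converting: 7.655×10³ s ÷ 60.00 = 127.6 minutes.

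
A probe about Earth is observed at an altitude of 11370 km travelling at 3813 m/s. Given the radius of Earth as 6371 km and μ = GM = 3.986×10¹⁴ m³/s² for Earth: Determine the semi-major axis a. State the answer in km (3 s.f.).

a ≈ 13100 km

r = 6371 + 11370 = 17741 km = 1.774×10⁷ m.
Specific orbital energy ε = v²/2 − μ/r = (3813)²/2 − 3.986×10¹⁴/1.774×10⁷ = -1.520×10⁷ J/kg.
Since ε = −μ/(2a), a = −μ/(2ε) = 1.311×10⁷ m = 13113 km.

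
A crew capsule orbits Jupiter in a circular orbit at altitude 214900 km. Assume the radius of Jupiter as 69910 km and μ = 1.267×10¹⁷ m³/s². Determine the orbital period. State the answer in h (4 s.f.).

r = 69910 + 214900 = 284810 km = 2.8481×10⁸ m.
Kepler's third law: T = 2π√(r³/μ) = 2π√((2.848×10⁸)³ / 1.267×10¹⁷).
r³/μ = 1.823×10⁸ s², so T = 2π × 1.350×10⁴ = 8.484×10⁴ s.
Converting: 8.484×10⁴ s ÷ 3600 = 23.57 h.

T ≈ 23.57 h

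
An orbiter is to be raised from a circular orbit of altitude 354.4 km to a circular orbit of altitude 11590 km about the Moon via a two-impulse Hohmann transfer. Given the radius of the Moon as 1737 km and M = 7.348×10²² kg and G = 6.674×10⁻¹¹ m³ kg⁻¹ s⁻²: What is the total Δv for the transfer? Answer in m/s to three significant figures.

Δv_total ≈ 773 m/s

μ = GM = 6.674×10⁻¹¹ × 7.348×10²² = 4.904×10¹² m³/s².
r₁ = 1737 + 354.4 = 2091.4 km = 2.0914×10⁶ m.
r₂ = 1737 + 11590 = 13327 km = 1.3327×10⁷ m.
Transfer ellipse a_t = (r₁ + r₂)/2 = 7.709×10⁶ m.
At r₁: circular v_c1 = √(μ/r₁) = 1531 m/s; transfer-perilune v_p = √[μ(2/r₁ − 1/a_t)] = 2013 m/s.
Δv₁ = v_p − v_c1 = 482.1 m/s.
At r₂: circular v_c2 = √(μ/r₂) = 606.6 m/s; transfer-apolune v_a = √[μ(2/r₂ − 1/a_t)] = 316.0 m/s.
Δv₂ = v_c2 − v_a = 290.7 m/s.
Total Δv = Δv₁ + Δv₂ = 772.7 m/s.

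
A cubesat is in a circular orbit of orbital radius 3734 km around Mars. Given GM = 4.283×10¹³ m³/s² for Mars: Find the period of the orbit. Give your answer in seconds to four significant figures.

T ≈ 6927 seconds

r = 3734 km = 3.734×10⁶ m.
Kepler's third law: T = 2π√(r³/μ) = 2π√((3.734×10⁶)³ / 4.283×10¹³).
r³/μ = 1.216×10⁶ s², so T = 2π × 1.103×10³ = 6.927×10³ s.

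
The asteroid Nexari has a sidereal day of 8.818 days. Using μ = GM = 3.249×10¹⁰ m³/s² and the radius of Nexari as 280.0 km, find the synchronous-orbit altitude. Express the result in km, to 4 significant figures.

T = 8.818 days = 7.619×10⁵ s.
A synchronous orbit has period T, so by Kepler's third law a = (μT²/4π²)^(1/3).
μT²/4π² = 3.249×10¹⁰ × (7.619×10⁵)² / 39.48 = 4.777×10²⁰ m³.
a = 7.817×10⁶ m = 7817.2 km.
Altitude h = a − R = 7817.2 − 280.0 = 7537.2 km.

h_sync ≈ 7537 km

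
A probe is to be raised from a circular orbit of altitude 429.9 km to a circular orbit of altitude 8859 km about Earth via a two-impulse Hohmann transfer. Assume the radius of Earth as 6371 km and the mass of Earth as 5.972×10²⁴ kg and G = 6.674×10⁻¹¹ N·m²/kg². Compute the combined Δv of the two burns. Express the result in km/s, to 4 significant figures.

μ = GM = 6.674×10⁻¹¹ × 5.972×10²⁴ = 3.986×10¹⁴ m³/s².
r₁ = 6371 + 429.9 = 6800.9 km = 6.8009×10⁶ m.
r₂ = 6371 + 8859 = 15230 km = 1.5230×10⁷ m.
Transfer ellipse a_t = (r₁ + r₂)/2 = 1.102×10⁷ m.
At r₁: circular v_c1 = √(μ/r₁) = 7655 m/s; transfer-perigee v_p = √[μ(2/r₁ − 1/a_t)] = 9002 m/s.
Δv₁ = v_p − v_c1 = 1346 m/s.
At r₂: circular v_c2 = √(μ/r₂) = 5116 m/s; transfer-apogee v_a = √[μ(2/r₂ − 1/a_t)] = 4020 m/s.
Δv₂ = v_c2 − v_a = 1096 m/s.
Total Δv = Δv₁ + Δv₂ = 2442 m/s = 2.442 km/s.

Δv_total ≈ 2.442 km/s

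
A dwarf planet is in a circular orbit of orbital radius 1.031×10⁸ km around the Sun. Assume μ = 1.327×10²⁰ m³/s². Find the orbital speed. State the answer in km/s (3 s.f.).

r = 1.031×10⁸ km = 1.031×10¹¹ m.
For a circular orbit v = √(μ/r) = √(1.327×10²⁰ / 1.031×10¹¹) = √(1.287×10⁹) = 35880 m/s.
That is 35.88 km/s.

v ≈ 35.9 km/s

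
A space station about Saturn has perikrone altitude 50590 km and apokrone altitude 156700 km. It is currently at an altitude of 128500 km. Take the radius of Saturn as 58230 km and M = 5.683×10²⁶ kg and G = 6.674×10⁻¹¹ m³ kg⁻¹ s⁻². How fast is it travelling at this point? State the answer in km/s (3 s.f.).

v ≈ 13.1 km/s

μ = GM = 6.674×10⁻¹¹ × 5.683×10²⁶ = 3.793×10¹⁶ m³/s².
r_p = 58230 + 50590 = 108820 km = 1.0882×10⁸ m.
r_a = 58230 + 156700 = 214930 km = 2.1493×10⁸ m.
r = 58230 + 128500 = 1.8673×10⁵ km = 1.867×10⁸ m.
Semi-major axis a = (r_p + r_a)/2 = 1.6188×10⁵ km = 1.619×10⁸ m.
Vis-viva: v² = μ(2/r − 1/a) = 3.793×10¹⁶ × (1.071×10⁻⁸ − 6.178×10⁻⁹) = 1.719×10⁸ m²/s².
v = 13110 m/s = 13.11 km/s.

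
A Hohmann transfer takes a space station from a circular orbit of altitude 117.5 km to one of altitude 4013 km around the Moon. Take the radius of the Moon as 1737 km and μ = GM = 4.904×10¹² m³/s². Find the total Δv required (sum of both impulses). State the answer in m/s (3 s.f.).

r₁ = 1737 + 117.5 = 1854.5 km = 1.8545×10⁶ m.
r₂ = 1737 + 4013 = 5750.0 km = 5.7500×10⁶ m.
Transfer ellipse a_t = (r₁ + r₂)/2 = 3.802×10⁶ m.
At r₁: circular v_c1 = √(μ/r₁) = 1626 m/s; transfer-perilune v_p = √[μ(2/r₁ − 1/a_t)] = 2000 m/s.
Δv₁ = v_p − v_c1 = 373.6 m/s.
At r₂: circular v_c2 = √(μ/r₂) = 923.5 m/s; transfer-apolune v_a = √[μ(2/r₂ − 1/a_t)] = 645.0 m/s.
Δv₂ = v_c2 − v_a = 278.5 m/s.
Total Δv = Δv₁ + Δv₂ = 652.1 m/s.

Δv_total ≈ 652 m/s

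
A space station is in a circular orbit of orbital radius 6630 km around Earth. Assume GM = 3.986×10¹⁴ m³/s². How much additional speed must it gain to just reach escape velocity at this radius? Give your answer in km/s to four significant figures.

r = 6630 km = 6.630×10⁶ m.
Circular speed v_c = √(μ/r) = 7754 m/s.
Escape speed v_esc = √(2μ/r) = √2 × v_c = 10970 m/s.
Δv = v_esc − v_c = 3212 m/s = 3.212 km/s.

Δv ≈ 3.212 km/s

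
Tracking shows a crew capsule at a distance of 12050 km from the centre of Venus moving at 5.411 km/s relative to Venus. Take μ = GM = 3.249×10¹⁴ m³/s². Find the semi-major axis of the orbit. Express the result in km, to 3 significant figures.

a ≈ 13200 km

r = 1.205×10⁷ m.
Specific orbital energy ε = v²/2 − μ/r = (5411)²/2 − 3.249×10¹⁴/1.205×10⁷ = -1.232×10⁷ J/kg.
Since ε = −μ/(2a), a = −μ/(2ε) = 1.318×10⁷ m = 13182 km.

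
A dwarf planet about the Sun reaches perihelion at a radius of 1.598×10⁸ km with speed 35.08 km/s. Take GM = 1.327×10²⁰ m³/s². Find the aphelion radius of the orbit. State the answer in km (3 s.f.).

aphelion radius ≈ 4.57×10⁸ km

r_p = 1.598×10¹¹ m.
Specific energy ε = v²/2 − μ/r = -2.151×10⁸ J/kg, so a = −μ/(2ε) = 3.084×10¹¹ m.
The apsides satisfy r_p + r_a = 2a, so the aphelion radius is 2a − r_p = 4.571×10¹¹ m = 4.5709×10⁸ km.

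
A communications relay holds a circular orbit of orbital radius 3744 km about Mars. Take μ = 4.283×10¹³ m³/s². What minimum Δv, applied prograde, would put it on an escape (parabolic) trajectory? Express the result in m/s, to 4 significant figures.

r = 3744 km = 3.744×10⁶ m.
Circular speed v_c = √(μ/r) = 3382 m/s.
Escape speed v_esc = √(2μ/r) = √2 × v_c = 4783 m/s.
Δv = v_esc − v_c = 1401 m/s.

Δv ≈ 1401 m/s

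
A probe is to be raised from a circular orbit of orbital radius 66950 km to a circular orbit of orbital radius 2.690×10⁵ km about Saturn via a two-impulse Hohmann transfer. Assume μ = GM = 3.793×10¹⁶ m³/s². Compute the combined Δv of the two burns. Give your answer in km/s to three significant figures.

r₁ = 66950 km = 6.695×10⁷ m.
r₂ = 2.690×10⁵ km = 2.690×10⁸ m.
Transfer ellipse a_t = (r₁ + r₂)/2 = 1.680×10⁸ m.
At r₁: circular v_c1 = √(μ/r₁) = 23800 m/s; transfer-perikrone v_p = √[μ(2/r₁ − 1/a_t)] = 30120 m/s.
Δv₁ = v_p − v_c1 = 6319 m/s.
At r₂: circular v_c2 = √(μ/r₂) = 11870 m/s; transfer-apokrone v_a = √[μ(2/r₂ − 1/a_t)] = 7497 m/s.
Δv₂ = v_c2 − v_a = 4378 m/s.
Total Δv = Δv₁ + Δv₂ = 10700 m/s = 10.70 km/s.

Δv_total ≈ 10.7 km/s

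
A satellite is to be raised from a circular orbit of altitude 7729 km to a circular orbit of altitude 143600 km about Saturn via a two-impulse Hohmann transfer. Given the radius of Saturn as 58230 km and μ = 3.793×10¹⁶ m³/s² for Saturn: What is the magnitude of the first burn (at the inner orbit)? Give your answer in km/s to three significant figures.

Δv ≈ 5.46 km/s

r₁ = 58230 + 7729 = 65959 km = 6.5959×10⁷ m.
r₂ = 58230 + 143600 = 201830 km = 2.0183×10⁸ m.
Transfer ellipse a_t = (r₁ + r₂)/2 = 1.339×10⁸ m.
At r₁: circular v_c1 = √(μ/r₁) = 23980 m/s; transfer-perikrone v_p = √[μ(2/r₁ − 1/a_t)] = 29440 m/s.
Δv₁ = v_p − v_c1 = 5462 m/s.
= 5.462 km/s.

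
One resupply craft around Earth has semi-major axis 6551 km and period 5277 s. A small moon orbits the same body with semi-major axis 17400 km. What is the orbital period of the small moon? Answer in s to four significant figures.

Kepler's third law: T² ∝ a³, so T₂ = T₁ (a₂/a₁)^(3/2).
a₂/a₁ = 2.656, (a₂/a₁)^(3/2) = 4.329.
T₂ = 5277 × 4.329 = 22840 s.

T₂ ≈ 22840 s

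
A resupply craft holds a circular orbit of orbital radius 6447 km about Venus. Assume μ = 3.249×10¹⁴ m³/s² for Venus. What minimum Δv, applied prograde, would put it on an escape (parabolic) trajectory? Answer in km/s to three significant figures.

r = 6447 km = 6.447×10⁶ m.
Circular speed v_c = √(μ/r) = 7099 m/s.
Escape speed v_esc = √(2μ/r) = √2 × v_c = 10040 m/s.
Δv = v_esc − v_c = 2940 m/s = 2.940 km/s.

Δv ≈ 2.94 km/s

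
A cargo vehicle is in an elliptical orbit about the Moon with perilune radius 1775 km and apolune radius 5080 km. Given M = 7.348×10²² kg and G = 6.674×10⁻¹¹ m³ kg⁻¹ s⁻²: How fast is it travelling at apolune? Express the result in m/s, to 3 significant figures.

μ = GM = 6.674×10⁻¹¹ × 7.348×10²² = 4.904×10¹² m³/s².
Semi-major axis a = (r_p + r_a)/2 = 3427.5 km = 3.428×10⁶ m.
Vis-viva: v² = μ(2/r − 1/a) = 4.904×10¹² × (3.937×10⁻⁷ − 2.918×10⁻⁷) = 4.999×10⁵ m²/s².
v = 707.1 m/s.

v ≈ 707 m/s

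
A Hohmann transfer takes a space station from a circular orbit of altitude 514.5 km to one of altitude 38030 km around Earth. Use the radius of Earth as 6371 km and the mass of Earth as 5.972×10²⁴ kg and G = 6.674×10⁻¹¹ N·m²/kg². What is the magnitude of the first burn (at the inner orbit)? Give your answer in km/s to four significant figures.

Δv ≈ 2.403 km/s

μ = GM = 6.674×10⁻¹¹ × 5.972×10²⁴ = 3.986×10¹⁴ m³/s².
r₁ = 6371 + 514.5 = 6885.5 km = 6.8855×10⁶ m.
r₂ = 6371 + 38030 = 44401 km = 4.4401×10⁷ m.
Transfer ellipse a_t = (r₁ + r₂)/2 = 2.564×10⁷ m.
At r₁: circular v_c1 = √(μ/r₁) = 7608 m/s; transfer-perigee v_p = √[μ(2/r₁ − 1/a_t)] = 10010 m/s.
Δv₁ = v_p − v_c1 = 2403 m/s.
= 2.403 km/s.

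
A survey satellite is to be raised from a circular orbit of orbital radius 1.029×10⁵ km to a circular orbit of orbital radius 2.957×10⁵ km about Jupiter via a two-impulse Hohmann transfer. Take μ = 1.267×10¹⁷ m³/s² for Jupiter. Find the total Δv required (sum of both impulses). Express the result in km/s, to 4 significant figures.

Δv_total ≈ 13.48 km/s

r₁ = 1.029×10⁵ km = 1.029×10⁸ m.
r₂ = 2.957×10⁵ km = 2.957×10⁸ m.
Transfer ellipse a_t = (r₁ + r₂)/2 = 1.993×10⁸ m.
At r₁: circular v_c1 = √(μ/r₁) = 35090 m/s; transfer-perijove v_p = √[μ(2/r₁ − 1/a_t)] = 42740 m/s.
Δv₁ = v_p − v_c1 = 7652 m/s.
At r₂: circular v_c2 = √(μ/r₂) = 20700 m/s; transfer-apojove v_a = √[μ(2/r₂ − 1/a_t)] = 14870 m/s.
Δv₂ = v_c2 − v_a = 5826 m/s.
Total Δv = Δv₁ + Δv₂ = 13480 m/s = 13.48 km/s.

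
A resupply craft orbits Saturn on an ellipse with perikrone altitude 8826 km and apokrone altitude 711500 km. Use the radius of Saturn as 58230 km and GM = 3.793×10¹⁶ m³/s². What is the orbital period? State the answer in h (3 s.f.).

r_p = 58230 + 8826 = 67056 km = 6.7056×10⁷ m.
r_a = 58230 + 711500 = 769730 km = 7.6973×10⁸ m.
Semi-major axis a = (r_p + r_a)/2 = (67056 + 7.6973×10⁵)/2 = 4.1839×10⁵ km = 4.184×10⁸ m.
By Kepler's third law T = 2π√(a³/μ) = 2π × 4.394×10⁴ = 2.761×10⁵ s.
= 76.69 h.

T ≈ 76.7 h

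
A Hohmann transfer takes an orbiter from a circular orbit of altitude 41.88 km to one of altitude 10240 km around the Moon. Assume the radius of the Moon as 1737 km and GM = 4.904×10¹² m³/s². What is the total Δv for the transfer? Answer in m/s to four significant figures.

r₁ = 1737 + 41.88 = 1778.9 km = 1.7789×10⁶ m.
r₂ = 1737 + 10240 = 11977 km = 1.1977×10⁷ m.
Transfer ellipse a_t = (r₁ + r₂)/2 = 6.878×10⁶ m.
At r₁: circular v_c1 = √(μ/r₁) = 1660 m/s; transfer-perilune v_p = √[μ(2/r₁ − 1/a_t)] = 2191 m/s.
Δv₁ = v_p − v_c1 = 530.7 m/s.
At r₂: circular v_c2 = √(μ/r₂) = 639.9 m/s; transfer-apolune v_a = √[μ(2/r₂ − 1/a_t)] = 325.4 m/s.
Δv₂ = v_c2 − v_a = 314.5 m/s.
Total Δv = Δv₁ + Δv₂ = 845.1 m/s.

Δv_total ≈ 845.1 m/s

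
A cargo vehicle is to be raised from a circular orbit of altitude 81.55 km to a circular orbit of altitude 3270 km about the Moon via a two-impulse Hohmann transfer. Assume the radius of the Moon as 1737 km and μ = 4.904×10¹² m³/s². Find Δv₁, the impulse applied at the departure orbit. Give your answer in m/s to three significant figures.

Δv ≈ 347 m/s

r₁ = 1737 + 81.55 = 1818.5 km = 1.8186×10⁶ m.
r₂ = 1737 + 3270 = 5007.0 km = 5.0070×10⁶ m.
Transfer ellipse a_t = (r₁ + r₂)/2 = 3.413×10⁶ m.
At r₁: circular v_c1 = √(μ/r₁) = 1642 m/s; transfer-perilune v_p = √[μ(2/r₁ − 1/a_t)] = 1989 m/s.
Δv₁ = v_p − v_c1 = 346.9 m/s.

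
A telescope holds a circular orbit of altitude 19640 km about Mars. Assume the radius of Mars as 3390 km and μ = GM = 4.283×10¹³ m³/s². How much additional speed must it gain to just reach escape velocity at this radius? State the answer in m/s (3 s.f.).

r = 3390 + 19640 = 23030 km = 2.3030×10⁷ m.
Circular speed v_c = √(μ/r) = 1364 m/s.
Escape speed v_esc = √(2μ/r) = √2 × v_c = 1929 m/s.
Δv = v_esc − v_c = 564.9 m/s.

Δv ≈ 565 m/s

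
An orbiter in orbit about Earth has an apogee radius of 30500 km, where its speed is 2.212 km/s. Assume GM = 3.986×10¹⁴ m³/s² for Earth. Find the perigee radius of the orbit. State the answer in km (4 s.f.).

r_a = 3.050×10⁷ m.
Specific energy ε = v²/2 − μ/r = -1.062×10⁷ J/kg, so a = −μ/(2ε) = 1.876×10⁷ m.
The apsides satisfy r_p + r_a = 2a, so the perigee radius is 2a − r_a = 7.025×10⁶ m = 7024.5 km.

perigee radius ≈ 7025 km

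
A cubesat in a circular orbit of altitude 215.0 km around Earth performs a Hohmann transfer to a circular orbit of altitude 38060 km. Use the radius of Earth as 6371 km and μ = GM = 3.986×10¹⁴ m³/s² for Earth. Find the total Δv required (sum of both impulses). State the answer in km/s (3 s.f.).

Δv_total ≈ 3.96 km/s

r₁ = 6371 + 215.0 = 6586.0 km = 6.5860×10⁶ m.
r₂ = 6371 + 38060 = 44431 km = 4.4431×10⁷ m.
Transfer ellipse a_t = (r₁ + r₂)/2 = 2.551×10⁷ m.
At r₁: circular v_c1 = √(μ/r₁) = 7780 m/s; transfer-perigee v_p = √[μ(2/r₁ − 1/a_t)] = 10270 m/s.
Δv₁ = v_p − v_c1 = 2488 m/s.
At r₂: circular v_c2 = √(μ/r₂) = 2995 m/s; transfer-apogee v_a = √[μ(2/r₂ − 1/a_t)] = 1522 m/s.
Δv₂ = v_c2 − v_a = 1473 m/s.
Total Δv = Δv₁ + Δv₂ = 3961 m/s = 3.961 km/s.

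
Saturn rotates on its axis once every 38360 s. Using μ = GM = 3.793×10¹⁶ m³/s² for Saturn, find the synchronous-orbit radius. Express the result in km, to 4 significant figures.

A synchronous orbit has period T, so by Kepler's third law a = (μT²/4π²)^(1/3).
μT²/4π² = 3.793×10¹⁶ × (3.836×10⁴)² / 39.48 = 1.414×10²⁴ m³.
a = 1.122×10⁸ m = 1.1223×10⁵ km.

r_sync ≈ 1.122×10⁵ km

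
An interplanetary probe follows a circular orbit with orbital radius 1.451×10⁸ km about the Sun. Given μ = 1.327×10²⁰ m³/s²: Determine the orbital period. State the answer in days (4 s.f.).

r = 1.451×10⁸ km = 1.451×10¹¹ m.
Kepler's third law: T = 2π√(r³/μ) = 2π√((1.451×10¹¹)³ / 1.327×10²⁰).
r³/μ = 2.302×10¹³ s², so T = 2π × 4.798×10⁶ = 3.015×10⁷ s.
Converting: 3.015×10⁷ s ÷ 86400 = 348.9 days.

T ≈ 348.9 days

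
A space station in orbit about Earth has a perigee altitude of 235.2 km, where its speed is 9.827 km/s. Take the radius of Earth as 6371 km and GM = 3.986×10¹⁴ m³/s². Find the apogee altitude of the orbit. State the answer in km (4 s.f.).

r_p = 6371 + 235.2 = 6606.2 km = 6.606×10⁶ m.
Specific energy ε = v²/2 − μ/r = -1.205×10⁷ J/kg, so a = −μ/(2ε) = 1.654×10⁷ m.
The apsides satisfy r_p + r_a = 2a, so the apogee radius is 2a − r_p = 2.647×10⁷ m = 26466 km.
Apogee altitude = 26466 − 6371 = 20095 km.

apogee altitude ≈ 20100 km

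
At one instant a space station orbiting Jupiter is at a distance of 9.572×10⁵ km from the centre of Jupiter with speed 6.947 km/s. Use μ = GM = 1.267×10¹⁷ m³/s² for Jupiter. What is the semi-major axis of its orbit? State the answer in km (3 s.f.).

r = 9.572×10⁸ m.
Vis-viva rearranged: 1/a = 2/r − v²/μ = 2.089×10⁻⁹ − 3.809×10⁻¹⁰ = 1.709×10⁻⁹ m⁻¹.
a = 5.853×10⁸ m = 5.8530×10⁵ km.

a ≈ 5.85×10⁵ km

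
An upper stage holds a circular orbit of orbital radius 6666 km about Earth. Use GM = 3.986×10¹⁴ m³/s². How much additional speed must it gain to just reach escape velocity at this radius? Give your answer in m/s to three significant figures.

Δv ≈ 3200 m/s

r = 6666 km = 6.666×10⁶ m.
Circular speed v_c = √(μ/r) = 7733 m/s.
Escape speed v_esc = √(2μ/r) = √2 × v_c = 10940 m/s.
Δv = v_esc − v_c = 3203 m/s.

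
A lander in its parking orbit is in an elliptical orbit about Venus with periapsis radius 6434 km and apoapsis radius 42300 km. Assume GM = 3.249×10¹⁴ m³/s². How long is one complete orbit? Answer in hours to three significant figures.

T ≈ 11.6 hours

Semi-major axis a = (r_p + r_a)/2 = (6434.0 + 42300)/2 = 24367 km = 2.437×10⁷ m.
By Kepler's third law T = 2π√(a³/μ) = 2π × 6.673×10³ = 4.193×10⁴ s.
= 11.65 hours.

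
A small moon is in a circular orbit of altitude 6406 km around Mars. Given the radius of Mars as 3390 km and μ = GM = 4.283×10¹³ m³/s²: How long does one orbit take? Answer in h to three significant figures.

T ≈ 8.18 h

r = 3390 + 6406 = 9796.0 km = 9.7960×10⁶ m.
Kepler's third law: T = 2π√(r³/μ) = 2π√((9.796×10⁶)³ / 4.283×10¹³).
r³/μ = 2.195×10⁷ s², so T = 2π × 4.685×10³ = 2.944×10⁴ s.
Converting: 2.944×10⁴ s ÷ 3600 = 8.177 h.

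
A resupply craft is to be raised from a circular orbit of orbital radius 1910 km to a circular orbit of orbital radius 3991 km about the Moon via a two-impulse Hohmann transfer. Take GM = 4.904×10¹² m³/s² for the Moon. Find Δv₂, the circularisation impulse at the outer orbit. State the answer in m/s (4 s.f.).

r₁ = 1910 km = 1.910×10⁶ m.
r₂ = 3991 km = 3.991×10⁶ m.
Transfer ellipse a_t = (r₁ + r₂)/2 = 2.950×10⁶ m.
At r₁: circular v_c1 = √(μ/r₁) = 1602 m/s; transfer-perilune v_p = √[μ(2/r₁ − 1/a_t)] = 1864 m/s.
At r₂: circular v_c2 = √(μ/r₂) = 1108 m/s; transfer-apolune v_a = √[μ(2/r₂ − 1/a_t)] = 891.9 m/s.
Δv₂ = v_c2 − v_a = 216.6 m/s.

Δv ≈ 216.6 m/s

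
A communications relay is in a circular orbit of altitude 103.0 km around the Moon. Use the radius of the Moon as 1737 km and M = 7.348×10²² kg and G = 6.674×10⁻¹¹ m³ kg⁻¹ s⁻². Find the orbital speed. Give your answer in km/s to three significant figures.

v ≈ 1.63 km/s

μ = GM = 6.674×10⁻¹¹ × 7.348×10²² = 4.904×10¹² m³/s².
r = 1737 + 103.0 = 1840.0 km = 1.8400×10⁶ m.
For a circular orbit v = √(μ/r) = √(4.904×10¹² / 1.840×10⁶) = √(2.665×10⁶) = 1633 m/s.
That is 1.633 km/s.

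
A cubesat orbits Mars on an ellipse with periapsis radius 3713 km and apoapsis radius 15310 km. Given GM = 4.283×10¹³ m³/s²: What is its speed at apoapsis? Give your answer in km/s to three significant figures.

Semi-major axis a = (r_p + r_a)/2 = 9511.5 km = 9.512×10⁶ m.
Vis-viva: v² = μ(2/r − 1/a) = 4.283×10¹³ × (1.306×10⁻⁷ − 1.051×10⁻⁷) = 1.092×10⁶ m²/s².
v = 1045 m/s = 1.045 km/s.

v ≈ 1.05 km/s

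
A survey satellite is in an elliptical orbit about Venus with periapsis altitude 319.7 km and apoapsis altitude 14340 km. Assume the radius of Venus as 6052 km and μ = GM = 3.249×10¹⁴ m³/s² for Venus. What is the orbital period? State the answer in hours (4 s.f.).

T ≈ 4.740 hours

r_p = 6052 + 319.7 = 6371.7 km = 6.3717×10⁶ m.
r_a = 6052 + 14340 = 20392 km = 2.0392×10⁷ m.
Semi-major axis a = (r_p + r_a)/2 = (6371.7 + 20392)/2 = 13382 km = 1.338×10⁷ m.
By Kepler's third law T = 2π√(a³/μ) = 2π × 2.716×10³ = 1.706×10⁴ s.
= 4.740 hours.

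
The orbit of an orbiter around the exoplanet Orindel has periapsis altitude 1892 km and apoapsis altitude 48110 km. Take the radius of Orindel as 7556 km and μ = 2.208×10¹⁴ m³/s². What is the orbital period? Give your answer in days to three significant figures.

r_p = 7556 + 1892 = 9448.0 km = 9.4480×10⁶ m.
r_a = 7556 + 48110 = 55666 km = 5.5666×10⁷ m.
Semi-major axis a = (r_p + r_a)/2 = (9448.0 + 55666)/2 = 32557 km = 3.256×10⁷ m.
By Kepler's third law T = 2π√(a³/μ) = 2π × 1.250×10⁴ = 7.855×10⁴ s.
= 0.9091 days.

T ≈ 0.909 days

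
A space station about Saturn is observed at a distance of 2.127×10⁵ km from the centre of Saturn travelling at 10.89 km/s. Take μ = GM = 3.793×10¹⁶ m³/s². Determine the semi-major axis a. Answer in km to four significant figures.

r = 2.127×10⁸ m.
Vis-viva rearranged: 1/a = 2/r − v²/μ = 9.403×10⁻⁹ − 3.127×10⁻⁹ = 6.276×10⁻⁹ m⁻¹.
a = 1.593×10⁸ m = 1.5933×10⁵ km.

a ≈ 1.593×10⁵ km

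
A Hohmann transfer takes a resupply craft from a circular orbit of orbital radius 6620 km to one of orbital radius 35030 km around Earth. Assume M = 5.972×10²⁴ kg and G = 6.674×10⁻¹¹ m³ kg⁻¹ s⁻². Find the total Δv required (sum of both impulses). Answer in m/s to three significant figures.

μ = GM = 6.674×10⁻¹¹ × 5.972×10²⁴ = 3.986×10¹⁴ m³/s².
r₁ = 6620 km = 6.620×10⁶ m.
r₂ = 35030 km = 3.503×10⁷ m.
Transfer ellipse a_t = (r₁ + r₂)/2 = 2.082×10⁷ m.
At r₁: circular v_c1 = √(μ/r₁) = 7759 m/s; transfer-perigee v_p = √[μ(2/r₁ − 1/a_t)] = 10060 m/s.
Δv₁ = v_p − v_c1 = 2304 m/s.
At r₂: circular v_c2 = √(μ/r₂) = 3373 m/s; transfer-apogee v_a = √[μ(2/r₂ − 1/a_t)] = 1902 m/s.
Δv₂ = v_c2 − v_a = 1471 m/s.
Total Δv = Δv₁ + Δv₂ = 3776 m/s.

Δv_total ≈ 3780 m/s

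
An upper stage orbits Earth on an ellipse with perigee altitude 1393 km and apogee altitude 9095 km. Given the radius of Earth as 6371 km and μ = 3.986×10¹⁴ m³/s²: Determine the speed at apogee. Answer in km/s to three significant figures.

r_p = 6371 + 1393 = 7764.0 km = 7.7640×10⁶ m.
r_a = 6371 + 9095 = 15466 km = 1.5466×10⁷ m.
Semi-major axis a = (r_p + r_a)/2 = 11615 km = 1.162×10⁷ m.
Vis-viva: v² = μ(2/r − 1/a) = 3.986×10¹⁴ × (1.293×10⁻⁷ − 8.610×10⁻⁸) = 1.723×10⁷ m²/s².
v = 4151 m/s = 4.151 km/s.

v ≈ 4.15 km/s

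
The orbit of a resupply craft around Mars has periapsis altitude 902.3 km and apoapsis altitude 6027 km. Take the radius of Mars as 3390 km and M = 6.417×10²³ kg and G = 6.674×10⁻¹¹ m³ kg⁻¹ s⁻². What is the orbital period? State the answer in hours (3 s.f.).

T ≈ 4.79 hours

μ = GM = 6.674×10⁻¹¹ × 6.417×10²³ = 4.283×10¹³ m³/s².
r_p = 3390 + 902.3 = 4292.3 km = 4.2923×10⁶ m.
r_a = 3390 + 6027 = 9417.0 km = 9.4170×10⁶ m.
Semi-major axis a = (r_p + r_a)/2 = (4292.3 + 9417.0)/2 = 6854.6 km = 6.855×10⁶ m.
By Kepler's third law T = 2π√(a³/μ) = 2π × 2.742×10³ = 1.723×10⁴ s.
= 4.786 hours.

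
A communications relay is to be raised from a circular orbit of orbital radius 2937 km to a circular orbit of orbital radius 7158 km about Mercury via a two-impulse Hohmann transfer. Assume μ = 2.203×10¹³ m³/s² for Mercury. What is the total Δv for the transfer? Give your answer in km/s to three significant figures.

r₁ = 2937 km = 2.937×10⁶ m.
r₂ = 7158 km = 7.158×10⁶ m.
Transfer ellipse a_t = (r₁ + r₂)/2 = 5.048×10⁶ m.
At r₁: circular v_c1 = √(μ/r₁) = 2739 m/s; transfer-periherm v_p = √[μ(2/r₁ − 1/a_t)] = 3261 m/s.
Δv₁ = v_p − v_c1 = 522.7 m/s.
At r₂: circular v_c2 = √(μ/r₂) = 1754 m/s; transfer-apoherm v_a = √[μ(2/r₂ − 1/a_t)] = 1338 m/s.
Δv₂ = v_c2 − v_a = 416.1 m/s.
Total Δv = Δv₁ + Δv₂ = 938.8 m/s = 0.9388 km/s.

Δv_total ≈ 0.939 km/s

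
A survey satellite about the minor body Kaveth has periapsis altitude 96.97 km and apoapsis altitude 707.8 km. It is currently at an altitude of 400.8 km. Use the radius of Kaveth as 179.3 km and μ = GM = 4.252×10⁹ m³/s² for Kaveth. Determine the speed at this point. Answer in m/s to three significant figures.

v ≈ 85.7 m/s

r_p = 179.3 + 96.97 = 276.27 km = 2.7627×10⁵ m.
r_a = 179.3 + 707.8 = 887.10 km = 8.8710×10⁵ m.
r = 179.3 + 400.8 = 580.10 km = 5.801×10⁵ m.
Semi-major axis a = (r_p + r_a)/2 = 581.68 km = 5.817×10⁵ m.
Vis-viva: v² = μ(2/r − 1/a) = 4.252×10⁹ × (3.448×10⁻⁶ − 1.719×10⁻⁶) = 7.350×10³ m²/s².
v = 85.73 m/s.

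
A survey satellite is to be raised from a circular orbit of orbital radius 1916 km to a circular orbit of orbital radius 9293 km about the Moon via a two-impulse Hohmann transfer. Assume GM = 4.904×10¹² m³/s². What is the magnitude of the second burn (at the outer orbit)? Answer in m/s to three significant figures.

r₁ = 1916 km = 1.916×10⁶ m.
r₂ = 9293 km = 9.293×10⁶ m.
Transfer ellipse a_t = (r₁ + r₂)/2 = 5.604×10⁶ m.
At r₁: circular v_c1 = √(μ/r₁) = 1600 m/s; transfer-perilune v_p = √[μ(2/r₁ − 1/a_t)] = 2060 m/s.
At r₂: circular v_c2 = √(μ/r₂) = 726.4 m/s; transfer-apolune v_a = √[μ(2/r₂ − 1/a_t)] = 424.7 m/s.
Δv₂ = v_c2 − v_a = 301.7 m/s.

Δv ≈ 302 m/s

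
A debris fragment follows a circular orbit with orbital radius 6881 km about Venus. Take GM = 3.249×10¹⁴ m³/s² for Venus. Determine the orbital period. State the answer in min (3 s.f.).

r = 6881 km = 6.881×10⁶ m.
Kepler's third law: T = 2π√(r³/μ) = 2π√((6.881×10⁶)³ / 3.249×10¹⁴).
r³/μ = 1.003×10⁶ s², so T = 2π × 1.001×10³ = 6.292×10³ s.
Converting: 6.292×10³ s ÷ 60.00 = 104.9 min.

T ≈ 105 min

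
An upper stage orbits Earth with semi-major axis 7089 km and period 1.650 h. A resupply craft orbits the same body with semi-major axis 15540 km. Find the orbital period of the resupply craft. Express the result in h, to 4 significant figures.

Kepler's third law: T² ∝ a³, so T₂ = T₁ (a₂/a₁)^(3/2).
a₂/a₁ = 2.192, (a₂/a₁)^(3/2) = 3.246.
T₂ = 1.650 × 3.246 = 5.355 h.

T₂ ≈ 5.355 h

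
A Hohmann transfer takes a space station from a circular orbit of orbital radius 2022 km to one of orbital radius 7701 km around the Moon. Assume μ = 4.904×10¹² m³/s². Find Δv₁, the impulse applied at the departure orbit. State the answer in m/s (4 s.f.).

Δv ≈ 402.7 m/s

r₁ = 2022 km = 2.022×10⁶ m.
r₂ = 7701 km = 7.701×10⁶ m.
Transfer ellipse a_t = (r₁ + r₂)/2 = 4.862×10⁶ m.
At r₁: circular v_c1 = √(μ/r₁) = 1557 m/s; transfer-perilune v_p = √[μ(2/r₁ − 1/a_t)] = 1960 m/s.
Δv₁ = v_p − v_c1 = 402.7 m/s.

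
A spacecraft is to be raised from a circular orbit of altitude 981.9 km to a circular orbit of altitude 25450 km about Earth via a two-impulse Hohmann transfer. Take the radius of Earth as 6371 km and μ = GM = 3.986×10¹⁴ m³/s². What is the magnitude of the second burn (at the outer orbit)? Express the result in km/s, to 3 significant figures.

Δv ≈ 1.37 km/s

r₁ = 6371 + 981.9 = 7352.9 km = 7.3529×10⁶ m.
r₂ = 6371 + 25450 = 31821 km = 3.1821×10⁷ m.
Transfer ellipse a_t = (r₁ + r₂)/2 = 1.959×10⁷ m.
At r₁: circular v_c1 = √(μ/r₁) = 7363 m/s; transfer-perigee v_p = √[μ(2/r₁ − 1/a_t)] = 9385 m/s.
At r₂: circular v_c2 = √(μ/r₂) = 3539 m/s; transfer-apogee v_a = √[μ(2/r₂ − 1/a_t)] = 2168 m/s.
Δv₂ = v_c2 − v_a = 1371 m/s.
= 1.371 km/s.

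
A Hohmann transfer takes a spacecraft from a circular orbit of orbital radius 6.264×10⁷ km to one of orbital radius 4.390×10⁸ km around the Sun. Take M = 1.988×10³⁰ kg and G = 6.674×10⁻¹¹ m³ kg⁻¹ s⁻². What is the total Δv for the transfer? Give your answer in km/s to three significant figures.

μ = GM = 6.674×10⁻¹¹ × 1.988×10³⁰ = 1.327×10²⁰ m³/s².
r₁ = 6.264×10⁷ km = 6.264×10¹⁰ m.
r₂ = 4.390×10⁸ km = 4.390×10¹¹ m.
Transfer ellipse a_t = (r₁ + r₂)/2 = 2.508×10¹¹ m.
At r₁: circular v_c1 = √(μ/r₁) = 46020 m/s; transfer-perihelion v_p = √[μ(2/r₁ − 1/a_t)] = 60890 m/s.
Δv₁ = v_p − v_c1 = 14860 m/s.
At r₂: circular v_c2 = √(μ/r₂) = 17380 m/s; transfer-aphelion v_a = √[μ(2/r₂ − 1/a_t)] = 8688 m/s.
Δv₂ = v_c2 − v_a = 8697 m/s.
Total Δv = Δv₁ + Δv₂ = 23560 m/s = 23.56 km/s.

Δv_total ≈ 23.6 km/s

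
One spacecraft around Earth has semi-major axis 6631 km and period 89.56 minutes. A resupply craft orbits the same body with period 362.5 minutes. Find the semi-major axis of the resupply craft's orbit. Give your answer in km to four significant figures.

a₂ ≈ 16840 km

Kepler's third law: a³ ∝ T², so a₂ = a₁ (T₂/T₁)^(2/3).
T₂/T₁ = 4.048, (T₂/T₁)^(2/3) = 2.540.
a₂ = 6631 × 2.540 = 16840 km.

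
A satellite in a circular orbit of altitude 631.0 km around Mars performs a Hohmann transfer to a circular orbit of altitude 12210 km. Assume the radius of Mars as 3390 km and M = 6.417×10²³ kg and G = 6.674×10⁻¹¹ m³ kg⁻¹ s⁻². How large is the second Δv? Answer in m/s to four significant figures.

Δv ≈ 596.1 m/s

μ = GM = 6.674×10⁻¹¹ × 6.417×10²³ = 4.283×10¹³ m³/s².
r₁ = 3390 + 631.0 = 4021.0 km = 4.0210×10⁶ m.
r₂ = 3390 + 12210 = 15600 km = 1.5600×10⁷ m.
Transfer ellipse a_t = (r₁ + r₂)/2 = 9.810×10⁶ m.
At r₁: circular v_c1 = √(μ/r₁) = 3264 m/s; transfer-periapsis v_p = √[μ(2/r₁ − 1/a_t)] = 4115 m/s.
At r₂: circular v_c2 = √(μ/r₂) = 1657 m/s; transfer-apoapsis v_a = √[μ(2/r₂ − 1/a_t)] = 1061 m/s.
Δv₂ = v_c2 − v_a = 596.1 m/s.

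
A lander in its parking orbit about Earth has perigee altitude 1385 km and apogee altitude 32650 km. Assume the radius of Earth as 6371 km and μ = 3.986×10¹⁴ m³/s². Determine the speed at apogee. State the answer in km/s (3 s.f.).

r_p = 6371 + 1385 = 7756.0 km = 7.7560×10⁶ m.
r_a = 6371 + 32650 = 39021 km = 3.9021×10⁷ m.
Semi-major axis a = (r_p + r_a)/2 = 23388 km = 2.339×10⁷ m.
Vis-viva: v² = μ(2/r − 1/a) = 3.986×10¹⁴ × (5.125×10⁻⁸ − 4.276×10⁻⁸) = 3.387×10⁶ m²/s².
v = 1841 m/s = 1.841 km/s.

v ≈ 1.84 km/s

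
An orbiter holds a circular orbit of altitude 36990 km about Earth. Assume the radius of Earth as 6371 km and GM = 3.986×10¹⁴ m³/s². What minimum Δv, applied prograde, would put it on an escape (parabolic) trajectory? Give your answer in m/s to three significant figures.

r = 6371 + 36990 = 43361 km = 4.3361×10⁷ m.
Circular speed v_c = √(μ/r) = 3032 m/s.
Escape speed v_esc = √(2μ/r) = √2 × v_c = 4288 m/s.
Δv = v_esc − v_c = 1256 m/s.

Δv ≈ 1260 m/s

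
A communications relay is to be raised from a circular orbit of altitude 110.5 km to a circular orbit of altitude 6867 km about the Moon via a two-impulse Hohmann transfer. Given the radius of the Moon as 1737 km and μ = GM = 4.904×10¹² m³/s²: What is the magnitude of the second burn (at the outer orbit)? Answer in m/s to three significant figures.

Δv ≈ 306 m/s

r₁ = 1737 + 110.5 = 1847.5 km = 1.8475×10⁶ m.
r₂ = 1737 + 6867 = 8604.0 km = 8.6040×10⁶ m.
Transfer ellipse a_t = (r₁ + r₂)/2 = 5.226×10⁶ m.
At r₁: circular v_c1 = √(μ/r₁) = 1629 m/s; transfer-perilune v_p = √[μ(2/r₁ − 1/a_t)] = 2091 m/s.
At r₂: circular v_c2 = √(μ/r₂) = 755.0 m/s; transfer-apolune v_a = √[μ(2/r₂ − 1/a_t)] = 448.9 m/s.
Δv₂ = v_c2 − v_a = 306.1 m/s.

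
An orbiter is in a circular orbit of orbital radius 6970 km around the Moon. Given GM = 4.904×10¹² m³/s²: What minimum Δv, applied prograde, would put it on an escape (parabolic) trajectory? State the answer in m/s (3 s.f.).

r = 6970 km = 6.970×10⁶ m.
Circular speed v_c = √(μ/r) = 838.8 m/s.
Escape speed v_esc = √(2μ/r) = √2 × v_c = 1186 m/s.
Δv = v_esc − v_c = 347.4 m/s.

Δv ≈ 347 m/s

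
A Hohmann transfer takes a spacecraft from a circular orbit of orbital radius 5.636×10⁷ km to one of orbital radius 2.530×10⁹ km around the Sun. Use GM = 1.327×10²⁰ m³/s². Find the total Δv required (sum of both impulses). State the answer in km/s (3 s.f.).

Δv_total ≈ 25.1 km/s

r₁ = 5.636×10⁷ km = 5.636×10¹⁰ m.
r₂ = 2.530×10⁹ km = 2.530×10¹² m.
Transfer ellipse a_t = (r₁ + r₂)/2 = 1.293×10¹² m.
At r₁: circular v_c1 = √(μ/r₁) = 48520 m/s; transfer-perihelion v_p = √[μ(2/r₁ − 1/a_t)] = 67870 m/s.
Δv₁ = v_p − v_c1 = 19350 m/s.
At r₂: circular v_c2 = √(μ/r₂) = 7242 m/s; transfer-aphelion v_a = √[μ(2/r₂ − 1/a_t)] = 1512 m/s.
Δv₂ = v_c2 − v_a = 5730 m/s.
Total Δv = Δv₁ + Δv₂ = 25080 m/s = 25.08 km/s.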